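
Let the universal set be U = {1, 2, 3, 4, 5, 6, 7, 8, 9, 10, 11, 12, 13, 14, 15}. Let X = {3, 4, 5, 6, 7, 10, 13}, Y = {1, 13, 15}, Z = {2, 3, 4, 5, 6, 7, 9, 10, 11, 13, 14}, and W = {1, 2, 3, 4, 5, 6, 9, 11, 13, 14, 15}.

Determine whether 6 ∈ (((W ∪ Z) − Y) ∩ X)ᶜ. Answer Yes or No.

6 ∈ W and 6 ∈ Z, so 6 ∈ W ∪ Z
6 ∈ (W ∪ Z) and 6 ∉ Y, so 6 ∈ (W ∪ Z) − Y
6 ∈ ((W ∪ Z) − Y) and 6 ∈ X, so 6 ∈ ((W ∪ Z) − Y) ∩ X
6 ∉ (((W ∪ Z) − Y) ∩ X)ᶜ since 6 ∈ (((W ∪ Z) − Y) ∩ X)

No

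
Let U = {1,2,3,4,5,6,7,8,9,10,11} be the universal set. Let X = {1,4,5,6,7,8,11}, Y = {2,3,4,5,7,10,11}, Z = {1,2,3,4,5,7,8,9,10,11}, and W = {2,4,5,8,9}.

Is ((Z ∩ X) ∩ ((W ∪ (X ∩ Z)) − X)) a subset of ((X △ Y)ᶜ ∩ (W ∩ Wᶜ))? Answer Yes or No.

Yes

Z ∩ X = {1,4,5,7,8,11}
X ∩ Z = {1,4,5,7,8,11}
W ∪ (X ∩ Z) = {1,2,4,5,7,8,9,11}
(W ∪ (X ∩ Z)) − X = {2,9}
(Z ∩ X) ∩ ((W ∪ (X ∩ Z)) − X) = {}
X △ Y = {1,2,3,6,8,10}
(X △ Y)ᶜ = {4,5,7,9,11}
Wᶜ = {1,3,6,7,10,11}
W ∩ Wᶜ = {}
(X △ Y)ᶜ ∩ (W ∩ Wᶜ) = {}
Every element of {} is in {}, so (Z ∩ X) ∩ ((W ∪ (X ∩ Z)) − X) ⊆ (X △ Y)ᶜ ∩ (W ∩ Wᶜ).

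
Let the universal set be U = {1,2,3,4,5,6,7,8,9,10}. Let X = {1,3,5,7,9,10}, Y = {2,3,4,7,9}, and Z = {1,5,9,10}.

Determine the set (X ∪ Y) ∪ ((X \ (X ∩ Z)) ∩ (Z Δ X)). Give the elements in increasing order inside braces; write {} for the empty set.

X ∪ Y = {1,2,3,4,5,7,9,10}
X ∩ Z = {1,5,9,10}
X \ (X ∩ Z) = {3,7}
Z Δ X = {3,7}
(X \ (X ∩ Z)) ∩ (Z Δ X) = {3,7}
(X ∪ Y) ∪ ((X \ (X ∩ Z)) ∩ (Z Δ X)) = {1,2,3,4,5,7,9,10}

{1,2,3,4,5,7,9,10}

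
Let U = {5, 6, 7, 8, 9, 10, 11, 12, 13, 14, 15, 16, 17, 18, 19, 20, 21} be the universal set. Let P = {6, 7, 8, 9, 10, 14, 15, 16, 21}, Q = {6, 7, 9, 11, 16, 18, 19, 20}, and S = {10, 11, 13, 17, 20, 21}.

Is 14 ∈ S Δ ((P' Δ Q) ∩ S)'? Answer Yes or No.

Yes

14 ∈ P, so 14 ∉ P'
14 ∉ P' and 14 ∉ Q, so 14 ∉ P' Δ Q
14 ∉ (P' Δ Q) and 14 ∉ S, so 14 ∉ (P' Δ Q) ∩ S
14 ∈ ((P' Δ Q) ∩ S)' since 14 ∉ ((P' Δ Q) ∩ S)
14 ∉ S and 14 ∈ ((P' Δ Q) ∩ S)', so 14 ∈ S Δ ((P' Δ Q) ∩ S)'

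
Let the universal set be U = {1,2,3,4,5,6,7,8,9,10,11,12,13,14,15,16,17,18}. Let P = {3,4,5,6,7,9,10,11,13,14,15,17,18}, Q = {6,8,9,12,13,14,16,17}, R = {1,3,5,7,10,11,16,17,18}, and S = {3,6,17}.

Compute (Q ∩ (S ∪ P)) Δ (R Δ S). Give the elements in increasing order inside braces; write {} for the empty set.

S ∪ P = {3,4,5,6,7,9,10,11,13,14,15,17,18}
Q ∩ (S ∪ P) = {6,9,13,14,17}
R Δ S = {1,5,6,7,10,11,16,18}
(Q ∩ (S ∪ P)) Δ (R Δ S) = {1,5,7,9,10,11,13,14,16,17,18}

{1,5,7,9,10,11,13,14,16,17,18}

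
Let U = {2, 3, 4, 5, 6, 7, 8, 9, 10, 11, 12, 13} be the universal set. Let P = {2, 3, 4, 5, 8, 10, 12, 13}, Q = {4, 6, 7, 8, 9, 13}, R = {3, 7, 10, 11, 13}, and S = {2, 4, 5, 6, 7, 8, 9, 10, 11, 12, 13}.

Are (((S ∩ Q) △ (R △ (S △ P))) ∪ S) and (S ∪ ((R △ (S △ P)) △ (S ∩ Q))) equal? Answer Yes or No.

Yes

S ∩ Q = {4, 6, 7, 8, 9, 13}
S △ P = {3, 6, 7, 9, 11}
R △ (S △ P) = {6, 9, 10, 13}
(S ∩ Q) △ (R △ (S △ P)) = {4, 7, 8, 10}
((S ∩ Q) △ (R △ (S △ P))) ∪ S = {2, 4, 5, 6, 7, 8, 9, 10, 11, 12, 13}
(R △ (S △ P)) △ (S ∩ Q) = {4, 7, 8, 10}
S ∪ ((R △ (S △ P)) △ (S ∩ Q)) = {2, 4, 5, 6, 7, 8, 9, 10, 11, 12, 13}
Both equal {2, 4, 5, 6, 7, 8, 9, 10, 11, 12, 13}, so ((S ∩ Q) △ (R △ (S △ P))) ∪ S = S ∪ ((R △ (S △ P)) △ (S ∩ Q)).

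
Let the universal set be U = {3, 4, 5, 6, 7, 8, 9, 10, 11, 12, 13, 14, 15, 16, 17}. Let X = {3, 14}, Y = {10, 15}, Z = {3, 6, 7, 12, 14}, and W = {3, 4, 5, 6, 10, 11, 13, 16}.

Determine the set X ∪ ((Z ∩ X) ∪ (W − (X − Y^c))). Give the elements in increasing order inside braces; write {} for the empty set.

{3, 4, 5, 6, 10, 11, 13, 14, 16}

Z ∩ X = {3, 14}
Y^c = {3, 4, 5, 6, 7, 8, 9, 11, 12, 13, 14, 16, 17}
X − Y^c = {}
W − (X − Y^c) = {3, 4, 5, 6, 10, 11, 13, 16}
(Z ∩ X) ∪ (W − (X − Y^c)) = {3, 4, 5, 6, 10, 11, 13, 14, 16}
X ∪ ((Z ∩ X) ∪ (W − (X − Y^c))) = {3, 4, 5, 6, 10, 11, 13, 14, 16}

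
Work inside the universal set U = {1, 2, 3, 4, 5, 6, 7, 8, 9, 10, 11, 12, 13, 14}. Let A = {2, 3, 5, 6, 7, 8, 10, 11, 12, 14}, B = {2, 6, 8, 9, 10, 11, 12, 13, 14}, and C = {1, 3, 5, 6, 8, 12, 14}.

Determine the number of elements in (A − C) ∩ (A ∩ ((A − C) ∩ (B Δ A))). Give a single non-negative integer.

1

A − C = {2, 7, 10, 11}
B Δ A = {3, 5, 7, 9, 13}
(A − C) ∩ (B Δ A) = {7}
A ∩ ((A − C) ∩ (B Δ A)) = {7}
(A − C) ∩ (A ∩ ((A − C) ∩ (B Δ A))) = {7}
|(A − C) ∩ (A ∩ ((A − C) ∩ (B Δ A)))| = 1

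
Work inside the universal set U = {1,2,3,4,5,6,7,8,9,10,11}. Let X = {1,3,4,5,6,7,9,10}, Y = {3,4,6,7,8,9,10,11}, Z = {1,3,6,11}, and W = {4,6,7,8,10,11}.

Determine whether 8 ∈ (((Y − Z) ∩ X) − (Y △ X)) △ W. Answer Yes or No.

Yes

8 ∈ Y and 8 ∉ Z, so 8 ∈ Y − Z
8 ∈ (Y − Z) and 8 ∉ X, so 8 ∉ (Y − Z) ∩ X
8 ∈ Y and 8 ∉ X, so 8 ∈ Y △ X
8 ∉ ((Y − Z) ∩ X) and 8 ∈ (Y △ X), so 8 ∉ ((Y − Z) ∩ X) − (Y △ X)
8 ∉ (((Y − Z) ∩ X) − (Y △ X)) and 8 ∈ W, so 8 ∈ (((Y − Z) ∩ X) − (Y △ X)) △ W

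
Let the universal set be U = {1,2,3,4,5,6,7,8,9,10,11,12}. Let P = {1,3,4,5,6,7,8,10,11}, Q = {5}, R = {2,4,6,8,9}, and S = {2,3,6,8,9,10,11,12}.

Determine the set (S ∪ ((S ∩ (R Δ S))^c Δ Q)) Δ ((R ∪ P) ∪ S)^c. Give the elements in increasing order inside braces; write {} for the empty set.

{1,2,3,4,6,7,8,9,10,11,12}

R Δ S = {3,4,10,11,12}
S ∩ (R Δ S) = {3,10,11,12}
(S ∩ (R Δ S))^c = {1,2,4,5,6,7,8,9}
(S ∩ (R Δ S))^c Δ Q = {1,2,4,6,7,8,9}
S ∪ ((S ∩ (R Δ S))^c Δ Q) = {1,2,3,4,6,7,8,9,10,11,12}
R ∪ P = {1,2,3,4,5,6,7,8,9,10,11}
(R ∪ P) ∪ S = {1,2,3,4,5,6,7,8,9,10,11,12}
((R ∪ P) ∪ S)^c = {}
(S ∪ ((S ∩ (R Δ S))^c Δ Q)) Δ ((R ∪ P) ∪ S)^c = {1,2,3,4,6,7,8,9,10,11,12}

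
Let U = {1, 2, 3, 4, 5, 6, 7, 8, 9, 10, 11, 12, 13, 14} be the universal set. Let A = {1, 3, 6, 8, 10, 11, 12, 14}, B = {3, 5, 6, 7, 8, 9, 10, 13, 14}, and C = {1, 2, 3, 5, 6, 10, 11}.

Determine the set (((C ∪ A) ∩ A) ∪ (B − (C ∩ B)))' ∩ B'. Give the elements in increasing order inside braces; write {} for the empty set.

{2, 4}

C ∪ A = {1, 2, 3, 5, 6, 8, 10, 11, 12, 14}
(C ∪ A) ∩ A = {1, 3, 6, 8, 10, 11, 12, 14}
C ∩ B = {3, 5, 6, 10}
B − (C ∩ B) = {7, 8, 9, 13, 14}
((C ∪ A) ∩ A) ∪ (B − (C ∩ B)) = {1, 3, 6, 7, 8, 9, 10, 11, 12, 13, 14}
(((C ∪ A) ∩ A) ∪ (B − (C ∩ B)))' = {2, 4, 5}
B' = {1, 2, 4, 11, 12}
(((C ∪ A) ∩ A) ∪ (B − (C ∩ B)))' ∩ B' = {2, 4}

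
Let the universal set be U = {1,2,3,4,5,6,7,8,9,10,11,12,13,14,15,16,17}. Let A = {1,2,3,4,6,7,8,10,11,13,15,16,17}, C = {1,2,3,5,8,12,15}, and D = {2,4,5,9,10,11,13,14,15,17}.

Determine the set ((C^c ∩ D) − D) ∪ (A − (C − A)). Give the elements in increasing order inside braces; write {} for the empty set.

{1,2,3,4,6,7,8,10,11,13,15,16,17}

C^c = {4,6,7,9,10,11,13,14,16,17}
C^c ∩ D = {4,9,10,11,13,14,17}
(C^c ∩ D) − D = {}
C − A = {5,12}
A − (C − A) = {1,2,3,4,6,7,8,10,11,13,15,16,17}
((C^c ∩ D) − D) ∪ (A − (C − A)) = {1,2,3,4,6,7,8,10,11,13,15,16,17}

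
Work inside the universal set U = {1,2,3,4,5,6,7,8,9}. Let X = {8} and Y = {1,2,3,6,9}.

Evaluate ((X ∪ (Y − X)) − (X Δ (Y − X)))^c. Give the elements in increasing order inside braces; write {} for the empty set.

Y − X = {1,2,3,6,9}
X ∪ (Y − X) = {1,2,3,6,8,9}
X Δ (Y − X) = {1,2,3,6,8,9}
(X ∪ (Y − X)) − (X Δ (Y − X)) = {}
((X ∪ (Y − X)) − (X Δ (Y − X)))^c = {1,2,3,4,5,6,7,8,9}

{1,2,3,4,5,6,7,8,9}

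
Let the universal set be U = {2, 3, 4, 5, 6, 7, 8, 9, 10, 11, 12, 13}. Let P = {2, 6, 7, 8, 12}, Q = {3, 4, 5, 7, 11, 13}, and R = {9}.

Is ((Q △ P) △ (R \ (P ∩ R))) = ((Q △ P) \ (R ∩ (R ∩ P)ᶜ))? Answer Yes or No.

No

Q △ P = {2, 3, 4, 5, 6, 8, 11, 12, 13}
P ∩ R = {}
R \ (P ∩ R) = {9}
(Q △ P) △ (R \ (P ∩ R)) = {2, 3, 4, 5, 6, 8, 9, 11, 12, 13}
R ∩ P = {}
(R ∩ P)ᶜ = {2, 3, 4, 5, 6, 7, 8, 9, 10, 11, 12, 13}
R ∩ (R ∩ P)ᶜ = {9}
(Q △ P) \ (R ∩ (R ∩ P)ᶜ) = {2, 3, 4, 5, 6, 8, 11, 12, 13}
9 ∈ (Q △ P) △ (R \ (P ∩ R)) but 9 ∉ (Q △ P) \ (R ∩ (R ∩ P)ᶜ), so they differ.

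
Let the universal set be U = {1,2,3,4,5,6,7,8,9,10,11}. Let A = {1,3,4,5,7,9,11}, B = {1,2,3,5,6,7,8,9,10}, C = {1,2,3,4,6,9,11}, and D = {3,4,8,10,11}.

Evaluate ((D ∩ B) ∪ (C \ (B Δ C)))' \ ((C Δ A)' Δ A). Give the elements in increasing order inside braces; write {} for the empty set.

D ∩ B = {3,8,10}
B Δ C = {4,5,7,8,10,11}
C \ (B Δ C) = {1,2,3,6,9}
(D ∩ B) ∪ (C \ (B Δ C)) = {1,2,3,6,8,9,10}
((D ∩ B) ∪ (C \ (B Δ C)))' = {4,5,7,11}
C Δ A = {2,5,6,7}
(C Δ A)' = {1,3,4,8,9,10,11}
(C Δ A)' Δ A = {5,7,8,10}
((D ∩ B) ∪ (C \ (B Δ C)))' \ ((C Δ A)' Δ A) = {4,11}

{4,11}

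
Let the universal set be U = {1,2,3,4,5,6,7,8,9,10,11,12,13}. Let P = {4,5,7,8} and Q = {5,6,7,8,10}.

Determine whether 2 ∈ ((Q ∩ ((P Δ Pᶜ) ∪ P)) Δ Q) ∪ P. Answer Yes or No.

No

2 ∉ P, so 2 ∈ Pᶜ
2 ∉ P and 2 ∈ Pᶜ, so 2 ∈ P Δ Pᶜ
2 ∈ (P Δ Pᶜ) and 2 ∉ P, so 2 ∈ (P Δ Pᶜ) ∪ P
2 ∉ Q and 2 ∈ ((P Δ Pᶜ) ∪ P), so 2 ∉ Q ∩ ((P Δ Pᶜ) ∪ P)
2 ∉ (Q ∩ ((P Δ Pᶜ) ∪ P)) and 2 ∉ Q, so 2 ∉ (Q ∩ ((P Δ Pᶜ) ∪ P)) Δ Q
2 ∉ ((Q ∩ ((P Δ Pᶜ) ∪ P)) Δ Q) and 2 ∉ P, so 2 ∉ ((Q ∩ ((P Δ Pᶜ) ∪ P)) Δ Q) ∪ P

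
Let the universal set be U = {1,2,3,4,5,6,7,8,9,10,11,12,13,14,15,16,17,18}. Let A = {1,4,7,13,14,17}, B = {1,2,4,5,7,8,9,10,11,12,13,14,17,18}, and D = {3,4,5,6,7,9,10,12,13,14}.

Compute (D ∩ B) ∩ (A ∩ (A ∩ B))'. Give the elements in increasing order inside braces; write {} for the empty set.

D ∩ B = {4,5,7,9,10,12,13,14}
A ∩ B = {1,4,7,13,14,17}
A ∩ (A ∩ B) = {1,4,7,13,14,17}
(A ∩ (A ∩ B))' = {2,3,5,6,8,9,10,11,12,15,16,18}
(D ∩ B) ∩ (A ∩ (A ∩ B))' = {5,9,10,12}

{5,9,10,12}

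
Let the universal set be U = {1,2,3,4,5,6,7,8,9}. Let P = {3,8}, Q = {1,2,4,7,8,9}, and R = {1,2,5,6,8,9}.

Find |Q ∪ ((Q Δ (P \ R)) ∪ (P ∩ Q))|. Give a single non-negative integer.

7

P \ R = {3}
Q Δ (P \ R) = {1,2,3,4,7,8,9}
P ∩ Q = {8}
(Q Δ (P \ R)) ∪ (P ∩ Q) = {1,2,3,4,7,8,9}
Q ∪ ((Q Δ (P \ R)) ∪ (P ∩ Q)) = {1,2,3,4,7,8,9}
|Q ∪ ((Q Δ (P \ R)) ∪ (P ∩ Q))| = 7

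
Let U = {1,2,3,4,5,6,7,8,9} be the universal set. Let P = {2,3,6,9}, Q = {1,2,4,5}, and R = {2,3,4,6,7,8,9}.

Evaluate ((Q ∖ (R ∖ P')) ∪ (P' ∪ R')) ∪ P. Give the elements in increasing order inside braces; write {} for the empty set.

{1,2,3,4,5,6,7,8,9}

P' = {1,4,5,7,8}
R ∖ P' = {2,3,6,9}
Q ∖ (R ∖ P') = {1,4,5}
R' = {1,5}
P' ∪ R' = {1,4,5,7,8}
(Q ∖ (R ∖ P')) ∪ (P' ∪ R') = {1,4,5,7,8}
((Q ∖ (R ∖ P')) ∪ (P' ∪ R')) ∪ P = {1,2,3,4,5,6,7,8,9}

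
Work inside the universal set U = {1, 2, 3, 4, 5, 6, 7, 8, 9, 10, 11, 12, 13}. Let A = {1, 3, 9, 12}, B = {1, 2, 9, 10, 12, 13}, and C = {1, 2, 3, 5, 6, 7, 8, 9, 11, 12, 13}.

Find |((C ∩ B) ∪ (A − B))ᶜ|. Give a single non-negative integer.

7

C ∩ B = {1, 2, 9, 12, 13}
A − B = {3}
(C ∩ B) ∪ (A − B) = {1, 2, 3, 9, 12, 13}
((C ∩ B) ∪ (A − B))ᶜ = {4, 5, 6, 7, 8, 10, 11}
|((C ∩ B) ∪ (A − B))ᶜ| = 7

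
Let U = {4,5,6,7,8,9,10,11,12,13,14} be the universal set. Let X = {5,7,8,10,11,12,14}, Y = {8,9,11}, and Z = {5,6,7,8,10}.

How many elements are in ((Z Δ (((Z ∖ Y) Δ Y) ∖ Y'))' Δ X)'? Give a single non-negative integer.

5

Z ∖ Y = {5,6,7,10}
(Z ∖ Y) Δ Y = {5,6,7,8,9,10,11}
Y' = {4,5,6,7,10,12,13,14}
((Z ∖ Y) Δ Y) ∖ Y' = {8,9,11}
Z Δ (((Z ∖ Y) Δ Y) ∖ Y') = {5,6,7,9,10,11}
(Z Δ (((Z ∖ Y) Δ Y) ∖ Y'))' = {4,8,12,13,14}
(Z Δ (((Z ∖ Y) Δ Y) ∖ Y'))' Δ X = {4,5,7,10,11,13}
((Z Δ (((Z ∖ Y) Δ Y) ∖ Y'))' Δ X)' = {6,8,9,12,14}
|((Z Δ (((Z ∖ Y) Δ Y) ∖ Y'))' Δ X)'| = 5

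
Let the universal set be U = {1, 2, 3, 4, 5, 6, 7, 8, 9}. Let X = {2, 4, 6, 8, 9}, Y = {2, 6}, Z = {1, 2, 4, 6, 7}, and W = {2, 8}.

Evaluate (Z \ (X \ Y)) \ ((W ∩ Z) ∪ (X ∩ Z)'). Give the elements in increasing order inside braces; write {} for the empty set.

X \ Y = {4, 8, 9}
Z \ (X \ Y) = {1, 2, 6, 7}
W ∩ Z = {2}
X ∩ Z = {2, 4, 6}
(X ∩ Z)' = {1, 3, 5, 7, 8, 9}
(W ∩ Z) ∪ (X ∩ Z)' = {1, 2, 3, 5, 7, 8, 9}
(Z \ (X \ Y)) \ ((W ∩ Z) ∪ (X ∩ Z)') = {6}

{6}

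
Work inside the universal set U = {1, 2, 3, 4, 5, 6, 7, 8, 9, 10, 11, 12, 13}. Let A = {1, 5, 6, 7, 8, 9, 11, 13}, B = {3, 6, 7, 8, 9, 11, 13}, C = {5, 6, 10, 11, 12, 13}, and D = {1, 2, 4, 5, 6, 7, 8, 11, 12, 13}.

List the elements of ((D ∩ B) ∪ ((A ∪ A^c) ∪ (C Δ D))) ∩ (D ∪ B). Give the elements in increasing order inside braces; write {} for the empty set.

D ∩ B = {6, 7, 8, 11, 13}
A^c = {2, 3, 4, 10, 12}
A ∪ A^c = {1, 2, 3, 4, 5, 6, 7, 8, 9, 10, 11, 12, 13}
C Δ D = {1, 2, 4, 7, 8, 10}
(A ∪ A^c) ∪ (C Δ D) = {1, 2, 3, 4, 5, 6, 7, 8, 9, 10, 11, 12, 13}
(D ∩ B) ∪ ((A ∪ A^c) ∪ (C Δ D)) = {1, 2, 3, 4, 5, 6, 7, 8, 9, 10, 11, 12, 13}
D ∪ B = {1, 2, 3, 4, 5, 6, 7, 8, 9, 11, 12, 13}
((D ∩ B) ∪ ((A ∪ A^c) ∪ (C Δ D))) ∩ (D ∪ B) = {1, 2, 3, 4, 5, 6, 7, 8, 9, 11, 12, 13}

{1, 2, 3, 4, 5, 6, 7, 8, 9, 11, 12, 13}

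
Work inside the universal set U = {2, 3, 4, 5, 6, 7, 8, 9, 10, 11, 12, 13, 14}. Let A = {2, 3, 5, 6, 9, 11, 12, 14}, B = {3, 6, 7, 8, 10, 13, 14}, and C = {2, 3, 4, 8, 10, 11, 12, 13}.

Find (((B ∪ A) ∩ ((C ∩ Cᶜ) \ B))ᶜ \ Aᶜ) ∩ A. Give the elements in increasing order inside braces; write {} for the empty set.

B ∪ A = {2, 3, 5, 6, 7, 8, 9, 10, 11, 12, 13, 14}
Cᶜ = {5, 6, 7, 9, 14}
C ∩ Cᶜ = {}
(C ∩ Cᶜ) \ B = {}
(B ∪ A) ∩ ((C ∩ Cᶜ) \ B) = {}
((B ∪ A) ∩ ((C ∩ Cᶜ) \ B))ᶜ = {2, 3, 4, 5, 6, 7, 8, 9, 10, 11, 12, 13, 14}
Aᶜ = {4, 7, 8, 10, 13}
((B ∪ A) ∩ ((C ∩ Cᶜ) \ B))ᶜ \ Aᶜ = {2, 3, 5, 6, 9, 11, 12, 14}
(((B ∪ A) ∩ ((C ∩ Cᶜ) \ B))ᶜ \ Aᶜ) ∩ A = {2, 3, 5, 6, 9, 11, 12, 14}

{2, 3, 5, 6, 9, 11, 12, 14}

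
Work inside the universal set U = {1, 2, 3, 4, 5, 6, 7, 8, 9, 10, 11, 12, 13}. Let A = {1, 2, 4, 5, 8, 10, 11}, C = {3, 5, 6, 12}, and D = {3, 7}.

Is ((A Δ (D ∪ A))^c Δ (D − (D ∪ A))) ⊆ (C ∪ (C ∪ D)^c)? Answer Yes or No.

D ∪ A = {1, 2, 3, 4, 5, 7, 8, 10, 11}
A Δ (D ∪ A) = {3, 7}
(A Δ (D ∪ A))^c = {1, 2, 4, 5, 6, 8, 9, 10, 11, 12, 13}
D − (D ∪ A) = {}
(A Δ (D ∪ A))^c Δ (D − (D ∪ A)) = {1, 2, 4, 5, 6, 8, 9, 10, 11, 12, 13}
C ∪ D = {3, 5, 6, 7, 12}
(C ∪ D)^c = {1, 2, 4, 8, 9, 10, 11, 13}
C ∪ (C ∪ D)^c = {1, 2, 3, 4, 5, 6, 8, 9, 10, 11, 12, 13}
Every element of {1, 2, 4, 5, 6, 8, 9, 10, 11, 12, 13} is in {1, 2, 3, 4, 5, 6, 8, 9, 10, 11, 12, 13}, so (A Δ (D ∪ A))^c Δ (D − (D ∪ A)) ⊆ C ∪ (C ∪ D)^c.

Yes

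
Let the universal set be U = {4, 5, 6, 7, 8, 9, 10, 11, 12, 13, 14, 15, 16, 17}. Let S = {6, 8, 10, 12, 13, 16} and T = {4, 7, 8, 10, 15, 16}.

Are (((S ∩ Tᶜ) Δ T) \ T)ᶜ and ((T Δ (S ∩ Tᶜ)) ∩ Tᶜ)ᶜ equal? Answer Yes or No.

Yes

Tᶜ = {5, 6, 9, 11, 12, 13, 14, 17}
S ∩ Tᶜ = {6, 12, 13}
(S ∩ Tᶜ) Δ T = {4, 6, 7, 8, 10, 12, 13, 15, 16}
((S ∩ Tᶜ) Δ T) \ T = {6, 12, 13}
(((S ∩ Tᶜ) Δ T) \ T)ᶜ = {4, 5, 7, 8, 9, 10, 11, 14, 15, 16, 17}
T Δ (S ∩ Tᶜ) = {4, 6, 7, 8, 10, 12, 13, 15, 16}
(T Δ (S ∩ Tᶜ)) ∩ Tᶜ = {6, 12, 13}
((T Δ (S ∩ Tᶜ)) ∩ Tᶜ)ᶜ = {4, 5, 7, 8, 9, 10, 11, 14, 15, 16, 17}
Both equal {4, 5, 7, 8, 9, 10, 11, 14, 15, 16, 17}, so (((S ∩ Tᶜ) Δ T) \ T)ᶜ = ((T Δ (S ∩ Tᶜ)) ∩ Tᶜ)ᶜ.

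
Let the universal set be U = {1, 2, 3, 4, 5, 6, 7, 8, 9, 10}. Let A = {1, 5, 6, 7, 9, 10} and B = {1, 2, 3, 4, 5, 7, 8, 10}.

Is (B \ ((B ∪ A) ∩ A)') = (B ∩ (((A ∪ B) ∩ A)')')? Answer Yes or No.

B ∪ A = {1, 2, 3, 4, 5, 6, 7, 8, 9, 10}
(B ∪ A) ∩ A = {1, 5, 6, 7, 9, 10}
((B ∪ A) ∩ A)' = {2, 3, 4, 8}
B \ ((B ∪ A) ∩ A)' = {1, 5, 7, 10}
A ∪ B = {1, 2, 3, 4, 5, 6, 7, 8, 9, 10}
(A ∪ B) ∩ A = {1, 5, 6, 7, 9, 10}
((A ∪ B) ∩ A)' = {2, 3, 4, 8}
(((A ∪ B) ∩ A)')' = {1, 5, 6, 7, 9, 10}
B ∩ (((A ∪ B) ∩ A)')' = {1, 5, 7, 10}
Both equal {1, 5, 7, 10}, so B \ ((B ∪ A) ∩ A)' = B ∩ (((A ∪ B) ∩ A)')'.

Yes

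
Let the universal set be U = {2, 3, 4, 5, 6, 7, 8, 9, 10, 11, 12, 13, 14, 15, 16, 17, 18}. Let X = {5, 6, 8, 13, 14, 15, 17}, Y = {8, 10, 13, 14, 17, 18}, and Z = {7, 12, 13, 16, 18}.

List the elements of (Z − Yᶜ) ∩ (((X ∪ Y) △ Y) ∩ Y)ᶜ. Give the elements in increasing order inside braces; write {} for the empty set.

Yᶜ = {2, 3, 4, 5, 6, 7, 9, 11, 12, 15, 16}
Z − Yᶜ = {13, 18}
X ∪ Y = {5, 6, 8, 10, 13, 14, 15, 17, 18}
(X ∪ Y) △ Y = {5, 6, 15}
((X ∪ Y) △ Y) ∩ Y = {}
(((X ∪ Y) △ Y) ∩ Y)ᶜ = {2, 3, 4, 5, 6, 7, 8, 9, 10, 11, 12, 13, 14, 15, 16, 17, 18}
(Z − Yᶜ) ∩ (((X ∪ Y) △ Y) ∩ Y)ᶜ = {13, 18}

{13, 18}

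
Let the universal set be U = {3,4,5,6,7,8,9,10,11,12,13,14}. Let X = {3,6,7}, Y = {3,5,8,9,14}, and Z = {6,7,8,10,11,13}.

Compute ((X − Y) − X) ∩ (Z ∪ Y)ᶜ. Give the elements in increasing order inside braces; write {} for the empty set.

{}

X − Y = {6,7}
(X − Y) − X = {}
Z ∪ Y = {3,5,6,7,8,9,10,11,13,14}
(Z ∪ Y)ᶜ = {4,12}
((X − Y) − X) ∩ (Z ∪ Y)ᶜ = {}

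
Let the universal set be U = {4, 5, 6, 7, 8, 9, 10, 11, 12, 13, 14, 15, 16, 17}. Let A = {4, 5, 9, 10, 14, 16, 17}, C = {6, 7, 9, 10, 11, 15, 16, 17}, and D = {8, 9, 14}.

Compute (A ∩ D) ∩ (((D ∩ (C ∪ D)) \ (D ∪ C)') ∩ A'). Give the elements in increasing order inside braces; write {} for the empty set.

A ∩ D = {9, 14}
C ∪ D = {6, 7, 8, 9, 10, 11, 14, 15, 16, 17}
D ∩ (C ∪ D) = {8, 9, 14}
D ∪ C = {6, 7, 8, 9, 10, 11, 14, 15, 16, 17}
(D ∪ C)' = {4, 5, 12, 13}
(D ∩ (C ∪ D)) \ (D ∪ C)' = {8, 9, 14}
A' = {6, 7, 8, 11, 12, 13, 15}
((D ∩ (C ∪ D)) \ (D ∪ C)') ∩ A' = {8}
(A ∩ D) ∩ (((D ∩ (C ∪ D)) \ (D ∪ C)') ∩ A') = {}

{}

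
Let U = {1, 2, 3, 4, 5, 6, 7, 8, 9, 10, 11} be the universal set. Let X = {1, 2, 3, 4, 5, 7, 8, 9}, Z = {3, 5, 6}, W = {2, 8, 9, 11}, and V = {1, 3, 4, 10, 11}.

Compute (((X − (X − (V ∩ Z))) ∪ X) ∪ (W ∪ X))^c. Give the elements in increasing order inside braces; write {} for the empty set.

V ∩ Z = {3}
X − (V ∩ Z) = {1, 2, 4, 5, 7, 8, 9}
X − (X − (V ∩ Z)) = {3}
(X − (X − (V ∩ Z))) ∪ X = {1, 2, 3, 4, 5, 7, 8, 9}
W ∪ X = {1, 2, 3, 4, 5, 7, 8, 9, 11}
((X − (X − (V ∩ Z))) ∪ X) ∪ (W ∪ X) = {1, 2, 3, 4, 5, 7, 8, 9, 11}
(((X − (X − (V ∩ Z))) ∪ X) ∪ (W ∪ X))^c = {6, 10}

{6, 10}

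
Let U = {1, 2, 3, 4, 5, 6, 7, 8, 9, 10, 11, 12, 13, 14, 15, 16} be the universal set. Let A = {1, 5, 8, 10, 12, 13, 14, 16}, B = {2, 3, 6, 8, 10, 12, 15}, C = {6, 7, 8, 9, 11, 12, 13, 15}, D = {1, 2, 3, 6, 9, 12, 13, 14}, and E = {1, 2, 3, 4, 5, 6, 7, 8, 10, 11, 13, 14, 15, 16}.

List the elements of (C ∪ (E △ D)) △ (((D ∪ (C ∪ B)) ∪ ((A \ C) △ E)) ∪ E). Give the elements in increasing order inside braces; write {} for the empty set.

{1, 2, 3, 14}

E △ D = {4, 5, 7, 8, 9, 10, 11, 12, 15, 16}
C ∪ (E △ D) = {4, 5, 6, 7, 8, 9, 10, 11, 12, 13, 15, 16}
C ∪ B = {2, 3, 6, 7, 8, 9, 10, 11, 12, 13, 15}
D ∪ (C ∪ B) = {1, 2, 3, 6, 7, 8, 9, 10, 11, 12, 13, 14, 15}
A \ C = {1, 5, 10, 14, 16}
(A \ C) △ E = {2, 3, 4, 6, 7, 8, 11, 13, 15}
(D ∪ (C ∪ B)) ∪ ((A \ C) △ E) = {1, 2, 3, 4, 6, 7, 8, 9, 10, 11, 12, 13, 14, 15}
((D ∪ (C ∪ B)) ∪ ((A \ C) △ E)) ∪ E = {1, 2, 3, 4, 5, 6, 7, 8, 9, 10, 11, 12, 13, 14, 15, 16}
(C ∪ (E △ D)) △ (((D ∪ (C ∪ B)) ∪ ((A \ C) △ E)) ∪ E) = {1, 2, 3, 14}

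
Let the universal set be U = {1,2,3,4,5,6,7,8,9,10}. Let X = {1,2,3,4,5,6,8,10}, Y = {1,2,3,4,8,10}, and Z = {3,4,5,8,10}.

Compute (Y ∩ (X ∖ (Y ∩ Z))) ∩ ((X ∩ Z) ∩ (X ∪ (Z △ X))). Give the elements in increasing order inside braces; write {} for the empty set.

{}

Y ∩ Z = {3,4,8,10}
X ∖ (Y ∩ Z) = {1,2,5,6}
Y ∩ (X ∖ (Y ∩ Z)) = {1,2}
X ∩ Z = {3,4,5,8,10}
Z △ X = {1,2,6}
X ∪ (Z △ X) = {1,2,3,4,5,6,8,10}
(X ∩ Z) ∩ (X ∪ (Z △ X)) = {3,4,5,8,10}
(Y ∩ (X ∖ (Y ∩ Z))) ∩ ((X ∩ Z) ∩ (X ∪ (Z △ X))) = {}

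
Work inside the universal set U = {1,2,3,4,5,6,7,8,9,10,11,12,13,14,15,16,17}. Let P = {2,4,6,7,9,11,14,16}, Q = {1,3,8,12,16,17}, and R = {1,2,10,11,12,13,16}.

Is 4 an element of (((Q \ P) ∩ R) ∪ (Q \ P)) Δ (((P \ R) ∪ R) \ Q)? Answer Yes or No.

Yes

4 ∉ Q and 4 ∈ P, so 4 ∉ Q \ P
4 ∉ (Q \ P) and 4 ∉ R, so 4 ∉ (Q \ P) ∩ R
4 ∉ Q and 4 ∈ P, so 4 ∉ Q \ P
4 ∉ ((Q \ P) ∩ R) and 4 ∉ (Q \ P), so 4 ∉ ((Q \ P) ∩ R) ∪ (Q \ P)
4 ∈ P and 4 ∉ R, so 4 ∈ P \ R
4 ∈ (P \ R) and 4 ∉ R, so 4 ∈ (P \ R) ∪ R
4 ∈ ((P \ R) ∪ R) and 4 ∉ Q, so 4 ∈ ((P \ R) ∪ R) \ Q
4 ∉ (((Q \ P) ∩ R) ∪ (Q \ P)) and 4 ∈ (((P \ R) ∪ R) \ Q), so 4 ∈ (((Q \ P) ∩ R) ∪ (Q \ P)) Δ (((P \ R) ∪ R) \ Q)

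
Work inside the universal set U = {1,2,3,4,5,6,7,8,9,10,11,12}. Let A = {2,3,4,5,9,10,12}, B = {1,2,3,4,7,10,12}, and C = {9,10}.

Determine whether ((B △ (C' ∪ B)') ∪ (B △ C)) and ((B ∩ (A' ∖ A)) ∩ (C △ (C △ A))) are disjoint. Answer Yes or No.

Yes

C' = {1,2,3,4,5,6,7,8,11,12}
C' ∪ B = {1,2,3,4,5,6,7,8,10,11,12}
(C' ∪ B)' = {9}
B △ (C' ∪ B)' = {1,2,3,4,7,9,10,12}
B △ C = {1,2,3,4,7,9,12}
(B △ (C' ∪ B)') ∪ (B △ C) = {1,2,3,4,7,9,10,12}
A' = {1,6,7,8,11}
A' ∖ A = {1,6,7,8,11}
B ∩ (A' ∖ A) = {1,7}
C △ A = {2,3,4,5,12}
C △ (C △ A) = {2,3,4,5,9,10,12}
(B ∩ (A' ∖ A)) ∩ (C △ (C △ A)) = {}
{1,2,3,4,7,9,10,12} and {} share no elements.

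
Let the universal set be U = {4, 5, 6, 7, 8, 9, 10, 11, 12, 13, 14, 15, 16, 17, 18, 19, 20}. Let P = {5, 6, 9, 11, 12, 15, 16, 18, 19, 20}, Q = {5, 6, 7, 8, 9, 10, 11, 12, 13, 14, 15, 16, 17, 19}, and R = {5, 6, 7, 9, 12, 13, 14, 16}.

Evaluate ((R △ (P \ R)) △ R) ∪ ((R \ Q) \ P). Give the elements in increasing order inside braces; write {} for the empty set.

{11, 15, 18, 19, 20}

P \ R = {11, 15, 18, 19, 20}
R △ (P \ R) = {5, 6, 7, 9, 11, 12, 13, 14, 15, 16, 18, 19, 20}
(R △ (P \ R)) △ R = {11, 15, 18, 19, 20}
R \ Q = {}
(R \ Q) \ P = {}
((R △ (P \ R)) △ R) ∪ ((R \ Q) \ P) = {11, 15, 18, 19, 20}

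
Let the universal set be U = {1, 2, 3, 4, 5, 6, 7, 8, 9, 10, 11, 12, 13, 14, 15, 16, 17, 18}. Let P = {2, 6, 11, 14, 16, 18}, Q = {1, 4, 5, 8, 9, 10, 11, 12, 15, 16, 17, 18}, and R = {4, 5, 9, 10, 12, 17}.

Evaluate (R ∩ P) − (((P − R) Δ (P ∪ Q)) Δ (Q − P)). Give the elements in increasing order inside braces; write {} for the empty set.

R ∩ P = {}
P − R = {2, 6, 11, 14, 16, 18}
P ∪ Q = {1, 2, 4, 5, 6, 8, 9, 10, 11, 12, 14, 15, 16, 17, 18}
(P − R) Δ (P ∪ Q) = {1, 4, 5, 8, 9, 10, 12, 15, 17}
Q − P = {1, 4, 5, 8, 9, 10, 12, 15, 17}
((P − R) Δ (P ∪ Q)) Δ (Q − P) = {}
(R ∩ P) − (((P − R) Δ (P ∪ Q)) Δ (Q − P)) = {}

{}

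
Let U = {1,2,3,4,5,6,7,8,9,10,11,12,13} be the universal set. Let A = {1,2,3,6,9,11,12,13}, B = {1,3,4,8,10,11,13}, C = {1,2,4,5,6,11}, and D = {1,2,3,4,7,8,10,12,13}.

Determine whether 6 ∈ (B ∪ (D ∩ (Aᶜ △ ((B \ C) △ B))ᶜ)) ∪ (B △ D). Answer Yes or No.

No

6 ∈ A, so 6 ∉ Aᶜ
6 ∉ B and 6 ∈ C, so 6 ∉ B \ C
6 ∉ (B \ C) and 6 ∉ B, so 6 ∉ (B \ C) △ B
6 ∉ Aᶜ and 6 ∉ ((B \ C) △ B), so 6 ∉ Aᶜ △ ((B \ C) △ B)
6 ∈ (Aᶜ △ ((B \ C) △ B))ᶜ since 6 ∉ (Aᶜ △ ((B \ C) △ B))
6 ∉ D and 6 ∈ (Aᶜ △ ((B \ C) △ B))ᶜ, so 6 ∉ D ∩ (Aᶜ △ ((B \ C) △ B))ᶜ
6 ∉ B and 6 ∉ (D ∩ (Aᶜ △ ((B \ C) △ B))ᶜ), so 6 ∉ B ∪ (D ∩ (Aᶜ △ ((B \ C) △ B))ᶜ)
6 ∉ B and 6 ∉ D, so 6 ∉ B △ D
6 ∉ (B ∪ (D ∩ (Aᶜ △ ((B \ C) △ B))ᶜ)) and 6 ∉ (B △ D), so 6 ∉ (B ∪ (D ∩ (Aᶜ △ ((B \ C) △ B))ᶜ)) ∪ (B △ D)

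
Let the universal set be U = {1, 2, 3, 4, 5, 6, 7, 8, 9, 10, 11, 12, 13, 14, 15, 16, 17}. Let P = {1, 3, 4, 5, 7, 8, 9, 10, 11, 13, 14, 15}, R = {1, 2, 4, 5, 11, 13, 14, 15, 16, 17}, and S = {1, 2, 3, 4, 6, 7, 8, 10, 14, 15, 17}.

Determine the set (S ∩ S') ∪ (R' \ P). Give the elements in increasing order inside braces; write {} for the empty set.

{6, 12}

S' = {5, 9, 11, 12, 13, 16}
S ∩ S' = {}
R' = {3, 6, 7, 8, 9, 10, 12}
R' \ P = {6, 12}
(S ∩ S') ∪ (R' \ P) = {6, 12}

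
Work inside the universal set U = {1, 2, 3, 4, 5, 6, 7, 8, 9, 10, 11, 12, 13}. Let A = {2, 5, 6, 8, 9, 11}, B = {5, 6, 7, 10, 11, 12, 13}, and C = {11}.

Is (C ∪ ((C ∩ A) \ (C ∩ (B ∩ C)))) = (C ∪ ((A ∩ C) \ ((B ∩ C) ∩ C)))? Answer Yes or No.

Yes

C ∩ A = {11}
B ∩ C = {11}
C ∩ (B ∩ C) = {11}
(C ∩ A) \ (C ∩ (B ∩ C)) = {}
C ∪ ((C ∩ A) \ (C ∩ (B ∩ C))) = {11}
A ∩ C = {11}
(B ∩ C) ∩ C = {11}
(A ∩ C) \ ((B ∩ C) ∩ C) = {}
C ∪ ((A ∩ C) \ ((B ∩ C) ∩ C)) = {11}
Both equal {11}, so C ∪ ((C ∩ A) \ (C ∩ (B ∩ C))) = C ∪ ((A ∩ C) \ ((B ∩ C) ∩ C)).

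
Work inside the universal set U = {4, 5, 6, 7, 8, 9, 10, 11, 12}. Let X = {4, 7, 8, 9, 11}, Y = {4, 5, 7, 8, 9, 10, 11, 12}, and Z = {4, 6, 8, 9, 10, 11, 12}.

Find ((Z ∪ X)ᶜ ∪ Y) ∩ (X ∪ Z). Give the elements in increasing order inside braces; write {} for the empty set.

Z ∪ X = {4, 6, 7, 8, 9, 10, 11, 12}
(Z ∪ X)ᶜ = {5}
(Z ∪ X)ᶜ ∪ Y = {4, 5, 7, 8, 9, 10, 11, 12}
X ∪ Z = {4, 6, 7, 8, 9, 10, 11, 12}
((Z ∪ X)ᶜ ∪ Y) ∩ (X ∪ Z) = {4, 7, 8, 9, 10, 11, 12}

{4, 7, 8, 9, 10, 11, 12}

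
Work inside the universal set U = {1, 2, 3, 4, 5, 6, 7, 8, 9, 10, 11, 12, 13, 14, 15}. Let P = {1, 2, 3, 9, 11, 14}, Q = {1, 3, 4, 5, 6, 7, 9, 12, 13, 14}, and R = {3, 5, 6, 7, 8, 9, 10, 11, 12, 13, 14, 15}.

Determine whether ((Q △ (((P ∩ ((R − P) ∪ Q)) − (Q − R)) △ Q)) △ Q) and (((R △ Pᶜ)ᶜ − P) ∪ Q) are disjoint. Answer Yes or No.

No

R − P = {5, 6, 7, 8, 10, 12, 13, 15}
(R − P) ∪ Q = {1, 3, 4, 5, 6, 7, 8, 9, 10, 12, 13, 14, 15}
P ∩ ((R − P) ∪ Q) = {1, 3, 9, 14}
Q − R = {1, 4}
(P ∩ ((R − P) ∪ Q)) − (Q − R) = {3, 9, 14}
((P ∩ ((R − P) ∪ Q)) − (Q − R)) △ Q = {1, 4, 5, 6, 7, 12, 13}
Q △ (((P ∩ ((R − P) ∪ Q)) − (Q − R)) △ Q) = {3, 9, 14}
(Q △ (((P ∩ ((R − P) ∪ Q)) − (Q − R)) △ Q)) △ Q = {1, 4, 5, 6, 7, 12, 13}
Pᶜ = {4, 5, 6, 7, 8, 10, 12, 13, 15}
R △ Pᶜ = {3, 4, 9, 11, 14}
(R △ Pᶜ)ᶜ = {1, 2, 5, 6, 7, 8, 10, 12, 13, 15}
(R △ Pᶜ)ᶜ − P = {5, 6, 7, 8, 10, 12, 13, 15}
((R △ Pᶜ)ᶜ − P) ∪ Q = {1, 3, 4, 5, 6, 7, 8, 9, 10, 12, 13, 14, 15}
1 lies in both, so they are not disjoint.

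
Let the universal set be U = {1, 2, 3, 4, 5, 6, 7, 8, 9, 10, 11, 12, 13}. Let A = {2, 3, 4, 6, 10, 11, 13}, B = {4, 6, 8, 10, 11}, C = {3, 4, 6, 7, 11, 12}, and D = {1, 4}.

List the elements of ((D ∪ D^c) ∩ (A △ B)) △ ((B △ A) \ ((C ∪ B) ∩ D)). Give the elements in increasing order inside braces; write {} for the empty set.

{}

D^c = {2, 3, 5, 6, 7, 8, 9, 10, 11, 12, 13}
D ∪ D^c = {1, 2, 3, 4, 5, 6, 7, 8, 9, 10, 11, 12, 13}
A △ B = {2, 3, 8, 13}
(D ∪ D^c) ∩ (A △ B) = {2, 3, 8, 13}
B △ A = {2, 3, 8, 13}
C ∪ B = {3, 4, 6, 7, 8, 10, 11, 12}
(C ∪ B) ∩ D = {4}
(B △ A) \ ((C ∪ B) ∩ D) = {2, 3, 8, 13}
((D ∪ D^c) ∩ (A △ B)) △ ((B △ A) \ ((C ∪ B) ∩ D)) = {}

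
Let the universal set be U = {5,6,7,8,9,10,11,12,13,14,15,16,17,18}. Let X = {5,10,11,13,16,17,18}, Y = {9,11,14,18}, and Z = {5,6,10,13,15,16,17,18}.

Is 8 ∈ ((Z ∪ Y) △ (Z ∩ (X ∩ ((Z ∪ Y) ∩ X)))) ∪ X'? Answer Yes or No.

Yes

8 ∉ Z and 8 ∉ Y, so 8 ∉ Z ∪ Y
8 ∉ Z and 8 ∉ Y, so 8 ∉ Z ∪ Y
8 ∉ (Z ∪ Y) and 8 ∉ X, so 8 ∉ (Z ∪ Y) ∩ X
8 ∉ X and 8 ∉ ((Z ∪ Y) ∩ X), so 8 ∉ X ∩ ((Z ∪ Y) ∩ X)
8 ∉ Z and 8 ∉ (X ∩ ((Z ∪ Y) ∩ X)), so 8 ∉ Z ∩ (X ∩ ((Z ∪ Y) ∩ X))
8 ∉ (Z ∪ Y) and 8 ∉ (Z ∩ (X ∩ ((Z ∪ Y) ∩ X))), so 8 ∉ (Z ∪ Y) △ (Z ∩ (X ∩ ((Z ∪ Y) ∩ X)))
8 ∉ X, so 8 ∈ X'
8 ∉ ((Z ∪ Y) △ (Z ∩ (X ∩ ((Z ∪ Y) ∩ X)))) and 8 ∈ X', so 8 ∈ ((Z ∪ Y) △ (Z ∩ (X ∩ ((Z ∪ Y) ∩ X)))) ∪ X'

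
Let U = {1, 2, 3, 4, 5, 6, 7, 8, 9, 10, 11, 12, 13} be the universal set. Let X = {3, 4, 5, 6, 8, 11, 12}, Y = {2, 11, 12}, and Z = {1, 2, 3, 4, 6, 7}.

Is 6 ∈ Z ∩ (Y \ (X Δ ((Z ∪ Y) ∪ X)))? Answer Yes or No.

6 ∈ Z and 6 ∉ Y, so 6 ∈ Z ∪ Y
6 ∈ (Z ∪ Y) and 6 ∈ X, so 6 ∈ (Z ∪ Y) ∪ X
6 ∈ X and 6 ∈ ((Z ∪ Y) ∪ X), so 6 ∉ X Δ ((Z ∪ Y) ∪ X)
6 ∉ Y and 6 ∉ (X Δ ((Z ∪ Y) ∪ X)), so 6 ∉ Y \ (X Δ ((Z ∪ Y) ∪ X))
6 ∈ Z and 6 ∉ (Y \ (X Δ ((Z ∪ Y) ∪ X))), so 6 ∉ Z ∩ (Y \ (X Δ ((Z ∪ Y) ∪ X)))

No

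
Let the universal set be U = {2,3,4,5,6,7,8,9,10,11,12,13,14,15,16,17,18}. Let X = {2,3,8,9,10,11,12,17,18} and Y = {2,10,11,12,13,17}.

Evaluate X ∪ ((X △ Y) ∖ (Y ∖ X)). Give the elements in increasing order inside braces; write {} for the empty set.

{2,3,8,9,10,11,12,17,18}

X △ Y = {3,8,9,13,18}
Y ∖ X = {13}
(X △ Y) ∖ (Y ∖ X) = {3,8,9,18}
X ∪ ((X △ Y) ∖ (Y ∖ X)) = {2,3,8,9,10,11,12,17,18}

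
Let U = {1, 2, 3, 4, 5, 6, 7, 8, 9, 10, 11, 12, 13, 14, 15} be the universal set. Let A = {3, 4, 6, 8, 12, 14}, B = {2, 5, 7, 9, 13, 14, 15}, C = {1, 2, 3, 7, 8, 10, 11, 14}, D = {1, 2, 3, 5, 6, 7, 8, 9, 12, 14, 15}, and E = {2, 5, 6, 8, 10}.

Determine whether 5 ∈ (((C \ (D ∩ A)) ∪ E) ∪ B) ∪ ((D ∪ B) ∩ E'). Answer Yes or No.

Yes

5 ∈ D and 5 ∉ A, so 5 ∉ D ∩ A
5 ∉ C and 5 ∉ (D ∩ A), so 5 ∉ C \ (D ∩ A)
5 ∉ (C \ (D ∩ A)) and 5 ∈ E, so 5 ∈ (C \ (D ∩ A)) ∪ E
5 ∈ ((C \ (D ∩ A)) ∪ E) and 5 ∈ B, so 5 ∈ ((C \ (D ∩ A)) ∪ E) ∪ B
5 ∈ D and 5 ∈ B, so 5 ∈ D ∪ B
5 ∈ E, so 5 ∉ E'
5 ∈ (D ∪ B) and 5 ∉ E', so 5 ∉ (D ∪ B) ∩ E'
5 ∈ (((C \ (D ∩ A)) ∪ E) ∪ B) and 5 ∉ ((D ∪ B) ∩ E'), so 5 ∈ (((C \ (D ∩ A)) ∪ E) ∪ B) ∪ ((D ∪ B) ∩ E')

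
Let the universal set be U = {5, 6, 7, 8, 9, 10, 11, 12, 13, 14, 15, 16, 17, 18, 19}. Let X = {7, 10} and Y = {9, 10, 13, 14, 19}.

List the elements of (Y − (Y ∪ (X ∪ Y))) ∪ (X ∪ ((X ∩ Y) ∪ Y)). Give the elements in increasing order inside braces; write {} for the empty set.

{7, 9, 10, 13, 14, 19}

X ∪ Y = {7, 9, 10, 13, 14, 19}
Y ∪ (X ∪ Y) = {7, 9, 10, 13, 14, 19}
Y − (Y ∪ (X ∪ Y)) = {}
X ∩ Y = {10}
(X ∩ Y) ∪ Y = {9, 10, 13, 14, 19}
X ∪ ((X ∩ Y) ∪ Y) = {7, 9, 10, 13, 14, 19}
(Y − (Y ∪ (X ∪ Y))) ∪ (X ∪ ((X ∩ Y) ∪ Y)) = {7, 9, 10, 13, 14, 19}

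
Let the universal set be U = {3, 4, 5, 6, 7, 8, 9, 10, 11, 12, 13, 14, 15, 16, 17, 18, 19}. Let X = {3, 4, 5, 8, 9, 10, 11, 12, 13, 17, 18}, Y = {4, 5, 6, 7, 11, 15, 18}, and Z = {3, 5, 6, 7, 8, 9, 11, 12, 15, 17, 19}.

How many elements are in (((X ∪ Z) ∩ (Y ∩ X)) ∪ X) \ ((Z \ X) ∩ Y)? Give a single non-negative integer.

11

X ∪ Z = {3, 4, 5, 6, 7, 8, 9, 10, 11, 12, 13, 15, 17, 18, 19}
Y ∩ X = {4, 5, 11, 18}
(X ∪ Z) ∩ (Y ∩ X) = {4, 5, 11, 18}
((X ∪ Z) ∩ (Y ∩ X)) ∪ X = {3, 4, 5, 8, 9, 10, 11, 12, 13, 17, 18}
Z \ X = {6, 7, 15, 19}
(Z \ X) ∩ Y = {6, 7, 15}
(((X ∪ Z) ∩ (Y ∩ X)) ∪ X) \ ((Z \ X) ∩ Y) = {3, 4, 5, 8, 9, 10, 11, 12, 13, 17, 18}
|(((X ∪ Z) ∩ (Y ∩ X)) ∪ X) \ ((Z \ X) ∩ Y)| = 11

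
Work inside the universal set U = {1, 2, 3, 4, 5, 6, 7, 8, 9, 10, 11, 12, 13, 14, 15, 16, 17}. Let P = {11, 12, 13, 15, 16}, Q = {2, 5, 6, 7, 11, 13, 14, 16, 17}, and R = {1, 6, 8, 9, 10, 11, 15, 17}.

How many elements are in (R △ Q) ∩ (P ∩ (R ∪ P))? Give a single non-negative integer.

R △ Q = {1, 2, 5, 7, 8, 9, 10, 13, 14, 15, 16}
R ∪ P = {1, 6, 8, 9, 10, 11, 12, 13, 15, 16, 17}
P ∩ (R ∪ P) = {11, 12, 13, 15, 16}
(R △ Q) ∩ (P ∩ (R ∪ P)) = {13, 15, 16}
|(R △ Q) ∩ (P ∩ (R ∪ P))| = 3

3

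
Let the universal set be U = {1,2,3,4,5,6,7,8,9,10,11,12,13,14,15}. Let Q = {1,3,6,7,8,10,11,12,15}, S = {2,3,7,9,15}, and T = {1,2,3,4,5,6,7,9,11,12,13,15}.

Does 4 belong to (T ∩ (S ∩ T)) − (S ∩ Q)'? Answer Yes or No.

4 ∉ S and 4 ∈ T, so 4 ∉ S ∩ T
4 ∈ T and 4 ∉ (S ∩ T), so 4 ∉ T ∩ (S ∩ T)
4 ∉ S and 4 ∉ Q, so 4 ∉ S ∩ Q
4 ∈ (S ∩ Q)' since 4 ∉ (S ∩ Q)
4 ∉ (T ∩ (S ∩ T)) and 4 ∈ (S ∩ Q)', so 4 ∉ (T ∩ (S ∩ T)) − (S ∩ Q)'

No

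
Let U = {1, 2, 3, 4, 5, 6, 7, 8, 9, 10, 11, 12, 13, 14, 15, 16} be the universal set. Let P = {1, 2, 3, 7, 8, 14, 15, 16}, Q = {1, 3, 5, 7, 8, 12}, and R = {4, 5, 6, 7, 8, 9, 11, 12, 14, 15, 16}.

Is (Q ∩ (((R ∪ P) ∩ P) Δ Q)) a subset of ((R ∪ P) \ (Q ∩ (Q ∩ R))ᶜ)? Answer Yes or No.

Yes

R ∪ P = {1, 2, 3, 4, 5, 6, 7, 8, 9, 11, 12, 14, 15, 16}
(R ∪ P) ∩ P = {1, 2, 3, 7, 8, 14, 15, 16}
((R ∪ P) ∩ P) Δ Q = {2, 5, 12, 14, 15, 16}
Q ∩ (((R ∪ P) ∩ P) Δ Q) = {5, 12}
Q ∩ R = {5, 7, 8, 12}
Q ∩ (Q ∩ R) = {5, 7, 8, 12}
(Q ∩ (Q ∩ R))ᶜ = {1, 2, 3, 4, 6, 9, 10, 11, 13, 14, 15, 16}
(R ∪ P) \ (Q ∩ (Q ∩ R))ᶜ = {5, 7, 8, 12}
Every element of {5, 12} is in {5, 7, 8, 12}, so Q ∩ (((R ∪ P) ∩ P) Δ Q) ⊆ (R ∪ P) \ (Q ∩ (Q ∩ R))ᶜ.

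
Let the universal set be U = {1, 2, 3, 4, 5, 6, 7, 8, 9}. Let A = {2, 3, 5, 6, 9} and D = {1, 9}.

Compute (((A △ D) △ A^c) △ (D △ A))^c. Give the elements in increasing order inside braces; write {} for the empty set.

A △ D = {1, 2, 3, 5, 6}
A^c = {1, 4, 7, 8}
(A △ D) △ A^c = {2, 3, 4, 5, 6, 7, 8}
D △ A = {1, 2, 3, 5, 6}
((A △ D) △ A^c) △ (D △ A) = {1, 4, 7, 8}
(((A △ D) △ A^c) △ (D △ A))^c = {2, 3, 5, 6, 9}

{2, 3, 5, 6, 9}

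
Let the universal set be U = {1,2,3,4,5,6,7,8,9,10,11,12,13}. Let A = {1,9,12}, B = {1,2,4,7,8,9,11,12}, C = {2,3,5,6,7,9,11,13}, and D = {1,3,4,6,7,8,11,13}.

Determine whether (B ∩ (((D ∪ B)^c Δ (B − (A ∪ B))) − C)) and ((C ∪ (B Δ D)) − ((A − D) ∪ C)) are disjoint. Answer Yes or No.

D ∪ B = {1,2,3,4,6,7,8,9,11,12,13}
(D ∪ B)^c = {5,10}
A ∪ B = {1,2,4,7,8,9,11,12}
B − (A ∪ B) = {}
(D ∪ B)^c Δ (B − (A ∪ B)) = {5,10}
((D ∪ B)^c Δ (B − (A ∪ B))) − C = {10}
B ∩ (((D ∪ B)^c Δ (B − (A ∪ B))) − C) = {}
B Δ D = {2,3,6,9,12,13}
C ∪ (B Δ D) = {2,3,5,6,7,9,11,12,13}
A − D = {9,12}
(A − D) ∪ C = {2,3,5,6,7,9,11,12,13}
(C ∪ (B Δ D)) − ((A − D) ∪ C) = {}
{} and {} share no elements.

Yes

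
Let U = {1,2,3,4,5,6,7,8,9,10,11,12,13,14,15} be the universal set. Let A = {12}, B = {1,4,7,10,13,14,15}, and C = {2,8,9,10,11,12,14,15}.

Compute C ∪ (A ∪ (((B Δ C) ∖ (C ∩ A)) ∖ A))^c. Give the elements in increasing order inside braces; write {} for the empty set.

B Δ C = {1,2,4,7,8,9,11,12,13}
C ∩ A = {12}
(B Δ C) ∖ (C ∩ A) = {1,2,4,7,8,9,11,13}
((B Δ C) ∖ (C ∩ A)) ∖ A = {1,2,4,7,8,9,11,13}
A ∪ (((B Δ C) ∖ (C ∩ A)) ∖ A) = {1,2,4,7,8,9,11,12,13}
(A ∪ (((B Δ C) ∖ (C ∩ A)) ∖ A))^c = {3,5,6,10,14,15}
C ∪ (A ∪ (((B Δ C) ∖ (C ∩ A)) ∖ A))^c = {2,3,5,6,8,9,10,11,12,14,15}

{2,3,5,6,8,9,10,11,12,14,15}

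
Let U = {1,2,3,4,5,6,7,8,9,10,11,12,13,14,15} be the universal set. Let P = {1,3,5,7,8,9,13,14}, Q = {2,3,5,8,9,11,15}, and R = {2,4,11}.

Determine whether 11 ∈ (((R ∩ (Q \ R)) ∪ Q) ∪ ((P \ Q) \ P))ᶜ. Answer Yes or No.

11 ∈ Q and 11 ∈ R, so 11 ∉ Q \ R
11 ∈ R and 11 ∉ (Q \ R), so 11 ∉ R ∩ (Q \ R)
11 ∉ (R ∩ (Q \ R)) and 11 ∈ Q, so 11 ∈ (R ∩ (Q \ R)) ∪ Q
11 ∉ P and 11 ∈ Q, so 11 ∉ P \ Q
11 ∉ (P \ Q) and 11 ∉ P, so 11 ∉ (P \ Q) \ P
11 ∈ ((R ∩ (Q \ R)) ∪ Q) and 11 ∉ ((P \ Q) \ P), so 11 ∈ ((R ∩ (Q \ R)) ∪ Q) ∪ ((P \ Q) \ P)
11 ∉ (((R ∩ (Q \ R)) ∪ Q) ∪ ((P \ Q) \ P))ᶜ since 11 ∈ (((R ∩ (Q \ R)) ∪ Q) ∪ ((P \ Q) \ P))

No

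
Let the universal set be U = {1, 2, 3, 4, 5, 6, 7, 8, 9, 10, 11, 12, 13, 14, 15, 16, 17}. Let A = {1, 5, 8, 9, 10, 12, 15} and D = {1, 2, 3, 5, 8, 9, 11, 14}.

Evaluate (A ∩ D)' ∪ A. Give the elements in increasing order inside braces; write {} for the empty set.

{1, 2, 3, 4, 5, 6, 7, 8, 9, 10, 11, 12, 13, 14, 15, 16, 17}

A ∩ D = {1, 5, 8, 9}
(A ∩ D)' = {2, 3, 4, 6, 7, 10, 11, 12, 13, 14, 15, 16, 17}
(A ∩ D)' ∪ A = {1, 2, 3, 4, 5, 6, 7, 8, 9, 10, 11, 12, 13, 14, 15, 16, 17}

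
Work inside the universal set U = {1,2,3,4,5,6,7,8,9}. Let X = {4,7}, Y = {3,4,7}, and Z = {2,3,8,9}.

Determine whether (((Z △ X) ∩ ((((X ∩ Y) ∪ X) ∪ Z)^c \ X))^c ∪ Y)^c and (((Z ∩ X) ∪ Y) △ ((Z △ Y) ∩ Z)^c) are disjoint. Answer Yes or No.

Yes

Z △ X = {2,3,4,7,8,9}
X ∩ Y = {4,7}
(X ∩ Y) ∪ X = {4,7}
((X ∩ Y) ∪ X) ∪ Z = {2,3,4,7,8,9}
(((X ∩ Y) ∪ X) ∪ Z)^c = {1,5,6}
(((X ∩ Y) ∪ X) ∪ Z)^c \ X = {1,5,6}
(Z △ X) ∩ ((((X ∩ Y) ∪ X) ∪ Z)^c \ X) = {}
((Z △ X) ∩ ((((X ∩ Y) ∪ X) ∪ Z)^c \ X))^c = {1,2,3,4,5,6,7,8,9}
((Z △ X) ∩ ((((X ∩ Y) ∪ X) ∪ Z)^c \ X))^c ∪ Y = {1,2,3,4,5,6,7,8,9}
(((Z △ X) ∩ ((((X ∩ Y) ∪ X) ∪ Z)^c \ X))^c ∪ Y)^c = {}
Z ∩ X = {}
(Z ∩ X) ∪ Y = {3,4,7}
Z △ Y = {2,4,7,8,9}
(Z △ Y) ∩ Z = {2,8,9}
((Z △ Y) ∩ Z)^c = {1,3,4,5,6,7}
((Z ∩ X) ∪ Y) △ ((Z △ Y) ∩ Z)^c = {1,5,6}
{} and {1,5,6} share no elements.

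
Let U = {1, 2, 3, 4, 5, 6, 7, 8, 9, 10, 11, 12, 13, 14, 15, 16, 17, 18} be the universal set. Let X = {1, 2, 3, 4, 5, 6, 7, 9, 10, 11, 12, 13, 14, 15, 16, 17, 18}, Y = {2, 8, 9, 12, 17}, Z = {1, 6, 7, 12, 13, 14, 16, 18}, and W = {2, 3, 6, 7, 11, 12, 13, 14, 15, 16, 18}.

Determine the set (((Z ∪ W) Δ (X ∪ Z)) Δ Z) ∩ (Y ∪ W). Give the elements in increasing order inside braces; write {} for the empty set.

{6, 7, 9, 12, 13, 14, 16, 17, 18}

Z ∪ W = {1, 2, 3, 6, 7, 11, 12, 13, 14, 15, 16, 18}
X ∪ Z = {1, 2, 3, 4, 5, 6, 7, 9, 10, 11, 12, 13, 14, 15, 16, 17, 18}
(Z ∪ W) Δ (X ∪ Z) = {4, 5, 9, 10, 17}
((Z ∪ W) Δ (X ∪ Z)) Δ Z = {1, 4, 5, 6, 7, 9, 10, 12, 13, 14, 16, 17, 18}
Y ∪ W = {2, 3, 6, 7, 8, 9, 11, 12, 13, 14, 15, 16, 17, 18}
(((Z ∪ W) Δ (X ∪ Z)) Δ Z) ∩ (Y ∪ W) = {6, 7, 9, 12, 13, 14, 16, 17, 18}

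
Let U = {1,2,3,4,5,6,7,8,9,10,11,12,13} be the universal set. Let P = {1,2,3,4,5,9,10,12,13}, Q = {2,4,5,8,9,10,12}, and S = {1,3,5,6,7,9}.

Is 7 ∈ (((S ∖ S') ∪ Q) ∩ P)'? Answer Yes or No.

7 ∈ S, so 7 ∉ S'
7 ∈ S and 7 ∉ S', so 7 ∈ S ∖ S'
7 ∈ (S ∖ S') and 7 ∉ Q, so 7 ∈ (S ∖ S') ∪ Q
7 ∈ ((S ∖ S') ∪ Q) and 7 ∉ P, so 7 ∉ ((S ∖ S') ∪ Q) ∩ P
7 ∈ (((S ∖ S') ∪ Q) ∩ P)' since 7 ∉ (((S ∖ S') ∪ Q) ∩ P)

Yes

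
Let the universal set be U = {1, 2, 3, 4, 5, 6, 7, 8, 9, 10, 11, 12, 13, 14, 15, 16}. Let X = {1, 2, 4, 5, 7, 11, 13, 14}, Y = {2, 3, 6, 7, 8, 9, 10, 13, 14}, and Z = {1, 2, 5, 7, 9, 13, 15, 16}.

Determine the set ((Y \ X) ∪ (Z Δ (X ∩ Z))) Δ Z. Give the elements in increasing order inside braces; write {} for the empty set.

{1, 2, 3, 5, 6, 7, 8, 10, 13}

Y \ X = {3, 6, 8, 9, 10}
X ∩ Z = {1, 2, 5, 7, 13}
Z Δ (X ∩ Z) = {9, 15, 16}
(Y \ X) ∪ (Z Δ (X ∩ Z)) = {3, 6, 8, 9, 10, 15, 16}
((Y \ X) ∪ (Z Δ (X ∩ Z))) Δ Z = {1, 2, 3, 5, 6, 7, 8, 10, 13}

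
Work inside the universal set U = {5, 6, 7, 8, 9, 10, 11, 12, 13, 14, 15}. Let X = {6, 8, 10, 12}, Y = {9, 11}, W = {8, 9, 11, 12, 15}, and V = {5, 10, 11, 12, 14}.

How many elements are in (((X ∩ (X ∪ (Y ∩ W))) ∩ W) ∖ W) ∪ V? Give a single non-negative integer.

5

Y ∩ W = {9, 11}
X ∪ (Y ∩ W) = {6, 8, 9, 10, 11, 12}
X ∩ (X ∪ (Y ∩ W)) = {6, 8, 10, 12}
(X ∩ (X ∪ (Y ∩ W))) ∩ W = {8, 12}
((X ∩ (X ∪ (Y ∩ W))) ∩ W) ∖ W = {}
(((X ∩ (X ∪ (Y ∩ W))) ∩ W) ∖ W) ∪ V = {5, 10, 11, 12, 14}
|(((X ∩ (X ∪ (Y ∩ W))) ∩ W) ∖ W) ∪ V| = 5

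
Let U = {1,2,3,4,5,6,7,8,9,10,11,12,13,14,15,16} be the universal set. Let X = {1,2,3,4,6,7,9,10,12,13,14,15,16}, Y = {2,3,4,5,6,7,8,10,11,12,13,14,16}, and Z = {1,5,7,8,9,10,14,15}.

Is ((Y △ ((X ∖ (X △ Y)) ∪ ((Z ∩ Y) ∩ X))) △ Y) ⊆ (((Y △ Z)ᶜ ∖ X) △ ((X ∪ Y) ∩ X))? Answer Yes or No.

Yes

X △ Y = {1,5,8,9,11,15}
X ∖ (X △ Y) = {2,3,4,6,7,10,12,13,14,16}
Z ∩ Y = {5,7,8,10,14}
(Z ∩ Y) ∩ X = {7,10,14}
(X ∖ (X △ Y)) ∪ ((Z ∩ Y) ∩ X) = {2,3,4,6,7,10,12,13,14,16}
Y △ ((X ∖ (X △ Y)) ∪ ((Z ∩ Y) ∩ X)) = {5,8,11}
(Y △ ((X ∖ (X △ Y)) ∪ ((Z ∩ Y) ∩ X))) △ Y = {2,3,4,6,7,10,12,13,14,16}
Y △ Z = {1,2,3,4,6,9,11,12,13,15,16}
(Y △ Z)ᶜ = {5,7,8,10,14}
(Y △ Z)ᶜ ∖ X = {5,8}
X ∪ Y = {1,2,3,4,5,6,7,8,9,10,11,12,13,14,15,16}
(X ∪ Y) ∩ X = {1,2,3,4,6,7,9,10,12,13,14,15,16}
((Y △ Z)ᶜ ∖ X) △ ((X ∪ Y) ∩ X) = {1,2,3,4,5,6,7,8,9,10,12,13,14,15,16}
Every element of {2,3,4,6,7,10,12,13,14,16} is in {1,2,3,4,5,6,7,8,9,10,12,13,14,15,16}, so (Y △ ((X ∖ (X △ Y)) ∪ ((Z ∩ Y) ∩ X))) △ Y ⊆ ((Y △ Z)ᶜ ∖ X) △ ((X ∪ Y) ∩ X).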